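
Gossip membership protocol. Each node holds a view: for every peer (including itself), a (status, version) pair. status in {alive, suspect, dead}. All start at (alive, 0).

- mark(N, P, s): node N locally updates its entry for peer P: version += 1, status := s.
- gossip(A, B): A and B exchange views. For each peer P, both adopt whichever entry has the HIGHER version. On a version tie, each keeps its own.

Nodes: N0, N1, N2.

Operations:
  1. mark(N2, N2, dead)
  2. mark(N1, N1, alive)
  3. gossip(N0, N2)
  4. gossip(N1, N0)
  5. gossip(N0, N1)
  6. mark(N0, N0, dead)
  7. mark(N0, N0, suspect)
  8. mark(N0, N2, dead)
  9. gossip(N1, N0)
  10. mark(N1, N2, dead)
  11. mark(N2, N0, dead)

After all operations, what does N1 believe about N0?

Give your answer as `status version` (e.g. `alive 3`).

Answer: suspect 2

Derivation:
Op 1: N2 marks N2=dead -> (dead,v1)
Op 2: N1 marks N1=alive -> (alive,v1)
Op 3: gossip N0<->N2 -> N0.N0=(alive,v0) N0.N1=(alive,v0) N0.N2=(dead,v1) | N2.N0=(alive,v0) N2.N1=(alive,v0) N2.N2=(dead,v1)
Op 4: gossip N1<->N0 -> N1.N0=(alive,v0) N1.N1=(alive,v1) N1.N2=(dead,v1) | N0.N0=(alive,v0) N0.N1=(alive,v1) N0.N2=(dead,v1)
Op 5: gossip N0<->N1 -> N0.N0=(alive,v0) N0.N1=(alive,v1) N0.N2=(dead,v1) | N1.N0=(alive,v0) N1.N1=(alive,v1) N1.N2=(dead,v1)
Op 6: N0 marks N0=dead -> (dead,v1)
Op 7: N0 marks N0=suspect -> (suspect,v2)
Op 8: N0 marks N2=dead -> (dead,v2)
Op 9: gossip N1<->N0 -> N1.N0=(suspect,v2) N1.N1=(alive,v1) N1.N2=(dead,v2) | N0.N0=(suspect,v2) N0.N1=(alive,v1) N0.N2=(dead,v2)
Op 10: N1 marks N2=dead -> (dead,v3)
Op 11: N2 marks N0=dead -> (dead,v1)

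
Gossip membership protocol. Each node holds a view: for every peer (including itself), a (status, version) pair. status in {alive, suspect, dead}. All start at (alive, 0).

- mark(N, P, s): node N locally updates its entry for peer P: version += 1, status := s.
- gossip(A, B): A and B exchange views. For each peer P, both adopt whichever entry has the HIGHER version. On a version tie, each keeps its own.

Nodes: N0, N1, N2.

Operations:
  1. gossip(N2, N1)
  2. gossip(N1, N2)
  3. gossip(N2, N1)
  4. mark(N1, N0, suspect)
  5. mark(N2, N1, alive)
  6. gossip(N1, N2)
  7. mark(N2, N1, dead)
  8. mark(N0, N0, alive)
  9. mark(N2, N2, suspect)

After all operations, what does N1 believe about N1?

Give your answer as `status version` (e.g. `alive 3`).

Answer: alive 1

Derivation:
Op 1: gossip N2<->N1 -> N2.N0=(alive,v0) N2.N1=(alive,v0) N2.N2=(alive,v0) | N1.N0=(alive,v0) N1.N1=(alive,v0) N1.N2=(alive,v0)
Op 2: gossip N1<->N2 -> N1.N0=(alive,v0) N1.N1=(alive,v0) N1.N2=(alive,v0) | N2.N0=(alive,v0) N2.N1=(alive,v0) N2.N2=(alive,v0)
Op 3: gossip N2<->N1 -> N2.N0=(alive,v0) N2.N1=(alive,v0) N2.N2=(alive,v0) | N1.N0=(alive,v0) N1.N1=(alive,v0) N1.N2=(alive,v0)
Op 4: N1 marks N0=suspect -> (suspect,v1)
Op 5: N2 marks N1=alive -> (alive,v1)
Op 6: gossip N1<->N2 -> N1.N0=(suspect,v1) N1.N1=(alive,v1) N1.N2=(alive,v0) | N2.N0=(suspect,v1) N2.N1=(alive,v1) N2.N2=(alive,v0)
Op 7: N2 marks N1=dead -> (dead,v2)
Op 8: N0 marks N0=alive -> (alive,v1)
Op 9: N2 marks N2=suspect -> (suspect,v1)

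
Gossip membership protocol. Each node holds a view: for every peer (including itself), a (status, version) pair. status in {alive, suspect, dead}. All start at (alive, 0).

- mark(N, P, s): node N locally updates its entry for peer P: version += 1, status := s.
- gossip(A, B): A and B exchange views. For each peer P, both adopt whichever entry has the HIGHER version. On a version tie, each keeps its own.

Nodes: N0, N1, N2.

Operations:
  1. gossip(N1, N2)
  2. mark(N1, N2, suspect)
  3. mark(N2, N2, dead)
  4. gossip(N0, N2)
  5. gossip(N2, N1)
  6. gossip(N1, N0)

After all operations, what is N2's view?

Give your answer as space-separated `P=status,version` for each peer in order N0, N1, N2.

Answer: N0=alive,0 N1=alive,0 N2=dead,1

Derivation:
Op 1: gossip N1<->N2 -> N1.N0=(alive,v0) N1.N1=(alive,v0) N1.N2=(alive,v0) | N2.N0=(alive,v0) N2.N1=(alive,v0) N2.N2=(alive,v0)
Op 2: N1 marks N2=suspect -> (suspect,v1)
Op 3: N2 marks N2=dead -> (dead,v1)
Op 4: gossip N0<->N2 -> N0.N0=(alive,v0) N0.N1=(alive,v0) N0.N2=(dead,v1) | N2.N0=(alive,v0) N2.N1=(alive,v0) N2.N2=(dead,v1)
Op 5: gossip N2<->N1 -> N2.N0=(alive,v0) N2.N1=(alive,v0) N2.N2=(dead,v1) | N1.N0=(alive,v0) N1.N1=(alive,v0) N1.N2=(suspect,v1)
Op 6: gossip N1<->N0 -> N1.N0=(alive,v0) N1.N1=(alive,v0) N1.N2=(suspect,v1) | N0.N0=(alive,v0) N0.N1=(alive,v0) N0.N2=(dead,v1)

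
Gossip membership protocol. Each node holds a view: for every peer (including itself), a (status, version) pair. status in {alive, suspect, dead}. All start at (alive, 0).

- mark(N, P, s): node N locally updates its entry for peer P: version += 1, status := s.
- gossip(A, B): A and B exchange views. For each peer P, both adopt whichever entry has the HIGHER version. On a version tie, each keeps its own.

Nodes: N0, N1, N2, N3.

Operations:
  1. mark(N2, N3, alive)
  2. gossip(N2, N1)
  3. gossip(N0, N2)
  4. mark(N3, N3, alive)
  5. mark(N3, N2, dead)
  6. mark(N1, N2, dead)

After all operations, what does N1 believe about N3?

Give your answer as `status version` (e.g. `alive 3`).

Answer: alive 1

Derivation:
Op 1: N2 marks N3=alive -> (alive,v1)
Op 2: gossip N2<->N1 -> N2.N0=(alive,v0) N2.N1=(alive,v0) N2.N2=(alive,v0) N2.N3=(alive,v1) | N1.N0=(alive,v0) N1.N1=(alive,v0) N1.N2=(alive,v0) N1.N3=(alive,v1)
Op 3: gossip N0<->N2 -> N0.N0=(alive,v0) N0.N1=(alive,v0) N0.N2=(alive,v0) N0.N3=(alive,v1) | N2.N0=(alive,v0) N2.N1=(alive,v0) N2.N2=(alive,v0) N2.N3=(alive,v1)
Op 4: N3 marks N3=alive -> (alive,v1)
Op 5: N3 marks N2=dead -> (dead,v1)
Op 6: N1 marks N2=dead -> (dead,v1)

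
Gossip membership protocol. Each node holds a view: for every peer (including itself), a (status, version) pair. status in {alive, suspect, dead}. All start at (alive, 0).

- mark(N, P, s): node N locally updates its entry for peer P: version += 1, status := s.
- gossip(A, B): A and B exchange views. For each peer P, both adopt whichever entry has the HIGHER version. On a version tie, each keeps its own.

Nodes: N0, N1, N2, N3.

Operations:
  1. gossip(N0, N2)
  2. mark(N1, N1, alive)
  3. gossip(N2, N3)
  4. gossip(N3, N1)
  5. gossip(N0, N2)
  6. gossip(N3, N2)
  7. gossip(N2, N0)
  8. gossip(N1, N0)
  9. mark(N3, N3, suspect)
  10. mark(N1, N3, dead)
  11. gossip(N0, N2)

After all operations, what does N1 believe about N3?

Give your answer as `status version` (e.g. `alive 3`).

Answer: dead 1

Derivation:
Op 1: gossip N0<->N2 -> N0.N0=(alive,v0) N0.N1=(alive,v0) N0.N2=(alive,v0) N0.N3=(alive,v0) | N2.N0=(alive,v0) N2.N1=(alive,v0) N2.N2=(alive,v0) N2.N3=(alive,v0)
Op 2: N1 marks N1=alive -> (alive,v1)
Op 3: gossip N2<->N3 -> N2.N0=(alive,v0) N2.N1=(alive,v0) N2.N2=(alive,v0) N2.N3=(alive,v0) | N3.N0=(alive,v0) N3.N1=(alive,v0) N3.N2=(alive,v0) N3.N3=(alive,v0)
Op 4: gossip N3<->N1 -> N3.N0=(alive,v0) N3.N1=(alive,v1) N3.N2=(alive,v0) N3.N3=(alive,v0) | N1.N0=(alive,v0) N1.N1=(alive,v1) N1.N2=(alive,v0) N1.N3=(alive,v0)
Op 5: gossip N0<->N2 -> N0.N0=(alive,v0) N0.N1=(alive,v0) N0.N2=(alive,v0) N0.N3=(alive,v0) | N2.N0=(alive,v0) N2.N1=(alive,v0) N2.N2=(alive,v0) N2.N3=(alive,v0)
Op 6: gossip N3<->N2 -> N3.N0=(alive,v0) N3.N1=(alive,v1) N3.N2=(alive,v0) N3.N3=(alive,v0) | N2.N0=(alive,v0) N2.N1=(alive,v1) N2.N2=(alive,v0) N2.N3=(alive,v0)
Op 7: gossip N2<->N0 -> N2.N0=(alive,v0) N2.N1=(alive,v1) N2.N2=(alive,v0) N2.N3=(alive,v0) | N0.N0=(alive,v0) N0.N1=(alive,v1) N0.N2=(alive,v0) N0.N3=(alive,v0)
Op 8: gossip N1<->N0 -> N1.N0=(alive,v0) N1.N1=(alive,v1) N1.N2=(alive,v0) N1.N3=(alive,v0) | N0.N0=(alive,v0) N0.N1=(alive,v1) N0.N2=(alive,v0) N0.N3=(alive,v0)
Op 9: N3 marks N3=suspect -> (suspect,v1)
Op 10: N1 marks N3=dead -> (dead,v1)
Op 11: gossip N0<->N2 -> N0.N0=(alive,v0) N0.N1=(alive,v1) N0.N2=(alive,v0) N0.N3=(alive,v0) | N2.N0=(alive,v0) N2.N1=(alive,v1) N2.N2=(alive,v0) N2.N3=(alive,v0)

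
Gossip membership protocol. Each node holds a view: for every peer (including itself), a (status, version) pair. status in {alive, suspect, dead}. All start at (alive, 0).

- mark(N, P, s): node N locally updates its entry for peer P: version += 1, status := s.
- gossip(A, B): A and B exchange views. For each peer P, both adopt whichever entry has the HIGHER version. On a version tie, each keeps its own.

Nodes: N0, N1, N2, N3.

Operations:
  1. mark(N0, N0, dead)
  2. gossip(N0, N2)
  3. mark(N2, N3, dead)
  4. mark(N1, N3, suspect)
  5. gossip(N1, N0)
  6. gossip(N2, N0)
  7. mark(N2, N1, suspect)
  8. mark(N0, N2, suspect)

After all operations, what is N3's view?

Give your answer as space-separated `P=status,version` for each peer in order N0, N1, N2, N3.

Op 1: N0 marks N0=dead -> (dead,v1)
Op 2: gossip N0<->N2 -> N0.N0=(dead,v1) N0.N1=(alive,v0) N0.N2=(alive,v0) N0.N3=(alive,v0) | N2.N0=(dead,v1) N2.N1=(alive,v0) N2.N2=(alive,v0) N2.N3=(alive,v0)
Op 3: N2 marks N3=dead -> (dead,v1)
Op 4: N1 marks N3=suspect -> (suspect,v1)
Op 5: gossip N1<->N0 -> N1.N0=(dead,v1) N1.N1=(alive,v0) N1.N2=(alive,v0) N1.N3=(suspect,v1) | N0.N0=(dead,v1) N0.N1=(alive,v0) N0.N2=(alive,v0) N0.N3=(suspect,v1)
Op 6: gossip N2<->N0 -> N2.N0=(dead,v1) N2.N1=(alive,v0) N2.N2=(alive,v0) N2.N3=(dead,v1) | N0.N0=(dead,v1) N0.N1=(alive,v0) N0.N2=(alive,v0) N0.N3=(suspect,v1)
Op 7: N2 marks N1=suspect -> (suspect,v1)
Op 8: N0 marks N2=suspect -> (suspect,v1)

Answer: N0=alive,0 N1=alive,0 N2=alive,0 N3=alive,0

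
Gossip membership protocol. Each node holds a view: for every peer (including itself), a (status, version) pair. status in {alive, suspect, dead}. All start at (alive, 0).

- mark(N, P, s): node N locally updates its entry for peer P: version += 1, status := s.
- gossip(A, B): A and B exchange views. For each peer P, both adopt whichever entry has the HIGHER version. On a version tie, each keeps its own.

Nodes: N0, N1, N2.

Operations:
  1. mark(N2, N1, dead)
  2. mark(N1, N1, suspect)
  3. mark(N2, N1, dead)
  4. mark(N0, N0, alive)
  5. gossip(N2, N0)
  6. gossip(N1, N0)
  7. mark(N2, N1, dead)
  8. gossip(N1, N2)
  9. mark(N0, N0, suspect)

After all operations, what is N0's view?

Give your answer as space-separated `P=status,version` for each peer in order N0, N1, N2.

Answer: N0=suspect,2 N1=dead,2 N2=alive,0

Derivation:
Op 1: N2 marks N1=dead -> (dead,v1)
Op 2: N1 marks N1=suspect -> (suspect,v1)
Op 3: N2 marks N1=dead -> (dead,v2)
Op 4: N0 marks N0=alive -> (alive,v1)
Op 5: gossip N2<->N0 -> N2.N0=(alive,v1) N2.N1=(dead,v2) N2.N2=(alive,v0) | N0.N0=(alive,v1) N0.N1=(dead,v2) N0.N2=(alive,v0)
Op 6: gossip N1<->N0 -> N1.N0=(alive,v1) N1.N1=(dead,v2) N1.N2=(alive,v0) | N0.N0=(alive,v1) N0.N1=(dead,v2) N0.N2=(alive,v0)
Op 7: N2 marks N1=dead -> (dead,v3)
Op 8: gossip N1<->N2 -> N1.N0=(alive,v1) N1.N1=(dead,v3) N1.N2=(alive,v0) | N2.N0=(alive,v1) N2.N1=(dead,v3) N2.N2=(alive,v0)
Op 9: N0 marks N0=suspect -> (suspect,v2)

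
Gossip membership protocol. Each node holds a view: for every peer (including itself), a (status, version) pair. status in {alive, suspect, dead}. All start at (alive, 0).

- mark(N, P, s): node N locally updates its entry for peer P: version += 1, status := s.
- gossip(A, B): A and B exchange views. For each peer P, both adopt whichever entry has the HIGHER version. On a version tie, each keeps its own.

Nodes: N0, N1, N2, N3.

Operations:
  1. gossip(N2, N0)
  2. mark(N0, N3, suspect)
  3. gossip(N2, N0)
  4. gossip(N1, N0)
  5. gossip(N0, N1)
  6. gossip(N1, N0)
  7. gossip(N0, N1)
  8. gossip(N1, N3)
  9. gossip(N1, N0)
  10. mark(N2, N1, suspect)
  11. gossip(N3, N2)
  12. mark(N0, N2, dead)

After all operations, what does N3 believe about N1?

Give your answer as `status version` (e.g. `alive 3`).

Op 1: gossip N2<->N0 -> N2.N0=(alive,v0) N2.N1=(alive,v0) N2.N2=(alive,v0) N2.N3=(alive,v0) | N0.N0=(alive,v0) N0.N1=(alive,v0) N0.N2=(alive,v0) N0.N3=(alive,v0)
Op 2: N0 marks N3=suspect -> (suspect,v1)
Op 3: gossip N2<->N0 -> N2.N0=(alive,v0) N2.N1=(alive,v0) N2.N2=(alive,v0) N2.N3=(suspect,v1) | N0.N0=(alive,v0) N0.N1=(alive,v0) N0.N2=(alive,v0) N0.N3=(suspect,v1)
Op 4: gossip N1<->N0 -> N1.N0=(alive,v0) N1.N1=(alive,v0) N1.N2=(alive,v0) N1.N3=(suspect,v1) | N0.N0=(alive,v0) N0.N1=(alive,v0) N0.N2=(alive,v0) N0.N3=(suspect,v1)
Op 5: gossip N0<->N1 -> N0.N0=(alive,v0) N0.N1=(alive,v0) N0.N2=(alive,v0) N0.N3=(suspect,v1) | N1.N0=(alive,v0) N1.N1=(alive,v0) N1.N2=(alive,v0) N1.N3=(suspect,v1)
Op 6: gossip N1<->N0 -> N1.N0=(alive,v0) N1.N1=(alive,v0) N1.N2=(alive,v0) N1.N3=(suspect,v1) | N0.N0=(alive,v0) N0.N1=(alive,v0) N0.N2=(alive,v0) N0.N3=(suspect,v1)
Op 7: gossip N0<->N1 -> N0.N0=(alive,v0) N0.N1=(alive,v0) N0.N2=(alive,v0) N0.N3=(suspect,v1) | N1.N0=(alive,v0) N1.N1=(alive,v0) N1.N2=(alive,v0) N1.N3=(suspect,v1)
Op 8: gossip N1<->N3 -> N1.N0=(alive,v0) N1.N1=(alive,v0) N1.N2=(alive,v0) N1.N3=(suspect,v1) | N3.N0=(alive,v0) N3.N1=(alive,v0) N3.N2=(alive,v0) N3.N3=(suspect,v1)
Op 9: gossip N1<->N0 -> N1.N0=(alive,v0) N1.N1=(alive,v0) N1.N2=(alive,v0) N1.N3=(suspect,v1) | N0.N0=(alive,v0) N0.N1=(alive,v0) N0.N2=(alive,v0) N0.N3=(suspect,v1)
Op 10: N2 marks N1=suspect -> (suspect,v1)
Op 11: gossip N3<->N2 -> N3.N0=(alive,v0) N3.N1=(suspect,v1) N3.N2=(alive,v0) N3.N3=(suspect,v1) | N2.N0=(alive,v0) N2.N1=(suspect,v1) N2.N2=(alive,v0) N2.N3=(suspect,v1)
Op 12: N0 marks N2=dead -> (dead,v1)

Answer: suspect 1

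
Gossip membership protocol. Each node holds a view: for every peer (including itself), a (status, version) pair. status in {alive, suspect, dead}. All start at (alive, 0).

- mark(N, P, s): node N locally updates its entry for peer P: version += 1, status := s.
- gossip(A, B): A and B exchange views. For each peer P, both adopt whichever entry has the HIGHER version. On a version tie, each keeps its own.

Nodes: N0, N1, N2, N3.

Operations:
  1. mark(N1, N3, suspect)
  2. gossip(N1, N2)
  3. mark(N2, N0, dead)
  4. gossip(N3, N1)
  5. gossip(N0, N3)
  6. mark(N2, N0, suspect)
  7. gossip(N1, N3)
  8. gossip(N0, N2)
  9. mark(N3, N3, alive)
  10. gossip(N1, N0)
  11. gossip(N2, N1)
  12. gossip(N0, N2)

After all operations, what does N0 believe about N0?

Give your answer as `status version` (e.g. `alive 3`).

Op 1: N1 marks N3=suspect -> (suspect,v1)
Op 2: gossip N1<->N2 -> N1.N0=(alive,v0) N1.N1=(alive,v0) N1.N2=(alive,v0) N1.N3=(suspect,v1) | N2.N0=(alive,v0) N2.N1=(alive,v0) N2.N2=(alive,v0) N2.N3=(suspect,v1)
Op 3: N2 marks N0=dead -> (dead,v1)
Op 4: gossip N3<->N1 -> N3.N0=(alive,v0) N3.N1=(alive,v0) N3.N2=(alive,v0) N3.N3=(suspect,v1) | N1.N0=(alive,v0) N1.N1=(alive,v0) N1.N2=(alive,v0) N1.N3=(suspect,v1)
Op 5: gossip N0<->N3 -> N0.N0=(alive,v0) N0.N1=(alive,v0) N0.N2=(alive,v0) N0.N3=(suspect,v1) | N3.N0=(alive,v0) N3.N1=(alive,v0) N3.N2=(alive,v0) N3.N3=(suspect,v1)
Op 6: N2 marks N0=suspect -> (suspect,v2)
Op 7: gossip N1<->N3 -> N1.N0=(alive,v0) N1.N1=(alive,v0) N1.N2=(alive,v0) N1.N3=(suspect,v1) | N3.N0=(alive,v0) N3.N1=(alive,v0) N3.N2=(alive,v0) N3.N3=(suspect,v1)
Op 8: gossip N0<->N2 -> N0.N0=(suspect,v2) N0.N1=(alive,v0) N0.N2=(alive,v0) N0.N3=(suspect,v1) | N2.N0=(suspect,v2) N2.N1=(alive,v0) N2.N2=(alive,v0) N2.N3=(suspect,v1)
Op 9: N3 marks N3=alive -> (alive,v2)
Op 10: gossip N1<->N0 -> N1.N0=(suspect,v2) N1.N1=(alive,v0) N1.N2=(alive,v0) N1.N3=(suspect,v1) | N0.N0=(suspect,v2) N0.N1=(alive,v0) N0.N2=(alive,v0) N0.N3=(suspect,v1)
Op 11: gossip N2<->N1 -> N2.N0=(suspect,v2) N2.N1=(alive,v0) N2.N2=(alive,v0) N2.N3=(suspect,v1) | N1.N0=(suspect,v2) N1.N1=(alive,v0) N1.N2=(alive,v0) N1.N3=(suspect,v1)
Op 12: gossip N0<->N2 -> N0.N0=(suspect,v2) N0.N1=(alive,v0) N0.N2=(alive,v0) N0.N3=(suspect,v1) | N2.N0=(suspect,v2) N2.N1=(alive,v0) N2.N2=(alive,v0) N2.N3=(suspect,v1)

Answer: suspect 2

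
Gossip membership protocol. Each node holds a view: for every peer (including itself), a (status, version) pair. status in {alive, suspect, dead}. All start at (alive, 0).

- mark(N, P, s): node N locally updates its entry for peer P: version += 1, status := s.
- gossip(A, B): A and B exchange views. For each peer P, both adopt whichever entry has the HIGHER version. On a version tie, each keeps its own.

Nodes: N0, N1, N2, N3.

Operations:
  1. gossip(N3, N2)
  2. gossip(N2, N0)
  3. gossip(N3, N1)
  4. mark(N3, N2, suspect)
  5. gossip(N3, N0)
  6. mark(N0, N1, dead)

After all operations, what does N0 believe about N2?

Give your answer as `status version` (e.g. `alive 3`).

Answer: suspect 1

Derivation:
Op 1: gossip N3<->N2 -> N3.N0=(alive,v0) N3.N1=(alive,v0) N3.N2=(alive,v0) N3.N3=(alive,v0) | N2.N0=(alive,v0) N2.N1=(alive,v0) N2.N2=(alive,v0) N2.N3=(alive,v0)
Op 2: gossip N2<->N0 -> N2.N0=(alive,v0) N2.N1=(alive,v0) N2.N2=(alive,v0) N2.N3=(alive,v0) | N0.N0=(alive,v0) N0.N1=(alive,v0) N0.N2=(alive,v0) N0.N3=(alive,v0)
Op 3: gossip N3<->N1 -> N3.N0=(alive,v0) N3.N1=(alive,v0) N3.N2=(alive,v0) N3.N3=(alive,v0) | N1.N0=(alive,v0) N1.N1=(alive,v0) N1.N2=(alive,v0) N1.N3=(alive,v0)
Op 4: N3 marks N2=suspect -> (suspect,v1)
Op 5: gossip N3<->N0 -> N3.N0=(alive,v0) N3.N1=(alive,v0) N3.N2=(suspect,v1) N3.N3=(alive,v0) | N0.N0=(alive,v0) N0.N1=(alive,v0) N0.N2=(suspect,v1) N0.N3=(alive,v0)
Op 6: N0 marks N1=dead -> (dead,v1)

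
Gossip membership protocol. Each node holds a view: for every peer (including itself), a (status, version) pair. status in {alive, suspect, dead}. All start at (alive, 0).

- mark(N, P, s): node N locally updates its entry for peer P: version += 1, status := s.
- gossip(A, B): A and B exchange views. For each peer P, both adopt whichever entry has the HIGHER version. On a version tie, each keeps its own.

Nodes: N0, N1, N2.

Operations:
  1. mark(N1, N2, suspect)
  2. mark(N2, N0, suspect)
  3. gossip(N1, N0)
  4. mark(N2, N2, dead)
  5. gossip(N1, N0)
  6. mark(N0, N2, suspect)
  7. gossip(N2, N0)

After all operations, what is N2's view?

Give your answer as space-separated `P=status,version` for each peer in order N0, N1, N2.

Answer: N0=suspect,1 N1=alive,0 N2=suspect,2

Derivation:
Op 1: N1 marks N2=suspect -> (suspect,v1)
Op 2: N2 marks N0=suspect -> (suspect,v1)
Op 3: gossip N1<->N0 -> N1.N0=(alive,v0) N1.N1=(alive,v0) N1.N2=(suspect,v1) | N0.N0=(alive,v0) N0.N1=(alive,v0) N0.N2=(suspect,v1)
Op 4: N2 marks N2=dead -> (dead,v1)
Op 5: gossip N1<->N0 -> N1.N0=(alive,v0) N1.N1=(alive,v0) N1.N2=(suspect,v1) | N0.N0=(alive,v0) N0.N1=(alive,v0) N0.N2=(suspect,v1)
Op 6: N0 marks N2=suspect -> (suspect,v2)
Op 7: gossip N2<->N0 -> N2.N0=(suspect,v1) N2.N1=(alive,v0) N2.N2=(suspect,v2) | N0.N0=(suspect,v1) N0.N1=(alive,v0) N0.N2=(suspect,v2)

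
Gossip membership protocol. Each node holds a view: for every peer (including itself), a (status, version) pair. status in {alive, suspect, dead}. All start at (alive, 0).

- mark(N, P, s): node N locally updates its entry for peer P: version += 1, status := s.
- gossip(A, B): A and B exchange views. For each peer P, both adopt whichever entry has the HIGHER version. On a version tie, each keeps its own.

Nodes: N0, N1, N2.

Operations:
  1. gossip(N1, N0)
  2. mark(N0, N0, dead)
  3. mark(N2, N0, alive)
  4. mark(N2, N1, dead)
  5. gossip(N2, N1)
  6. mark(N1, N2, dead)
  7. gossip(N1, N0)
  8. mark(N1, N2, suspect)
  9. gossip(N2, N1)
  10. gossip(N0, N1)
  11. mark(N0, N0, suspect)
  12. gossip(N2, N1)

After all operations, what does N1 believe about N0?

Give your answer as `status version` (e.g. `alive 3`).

Answer: alive 1

Derivation:
Op 1: gossip N1<->N0 -> N1.N0=(alive,v0) N1.N1=(alive,v0) N1.N2=(alive,v0) | N0.N0=(alive,v0) N0.N1=(alive,v0) N0.N2=(alive,v0)
Op 2: N0 marks N0=dead -> (dead,v1)
Op 3: N2 marks N0=alive -> (alive,v1)
Op 4: N2 marks N1=dead -> (dead,v1)
Op 5: gossip N2<->N1 -> N2.N0=(alive,v1) N2.N1=(dead,v1) N2.N2=(alive,v0) | N1.N0=(alive,v1) N1.N1=(dead,v1) N1.N2=(alive,v0)
Op 6: N1 marks N2=dead -> (dead,v1)
Op 7: gossip N1<->N0 -> N1.N0=(alive,v1) N1.N1=(dead,v1) N1.N2=(dead,v1) | N0.N0=(dead,v1) N0.N1=(dead,v1) N0.N2=(dead,v1)
Op 8: N1 marks N2=suspect -> (suspect,v2)
Op 9: gossip N2<->N1 -> N2.N0=(alive,v1) N2.N1=(dead,v1) N2.N2=(suspect,v2) | N1.N0=(alive,v1) N1.N1=(dead,v1) N1.N2=(suspect,v2)
Op 10: gossip N0<->N1 -> N0.N0=(dead,v1) N0.N1=(dead,v1) N0.N2=(suspect,v2) | N1.N0=(alive,v1) N1.N1=(dead,v1) N1.N2=(suspect,v2)
Op 11: N0 marks N0=suspect -> (suspect,v2)
Op 12: gossip N2<->N1 -> N2.N0=(alive,v1) N2.N1=(dead,v1) N2.N2=(suspect,v2) | N1.N0=(alive,v1) N1.N1=(dead,v1) N1.N2=(suspect,v2)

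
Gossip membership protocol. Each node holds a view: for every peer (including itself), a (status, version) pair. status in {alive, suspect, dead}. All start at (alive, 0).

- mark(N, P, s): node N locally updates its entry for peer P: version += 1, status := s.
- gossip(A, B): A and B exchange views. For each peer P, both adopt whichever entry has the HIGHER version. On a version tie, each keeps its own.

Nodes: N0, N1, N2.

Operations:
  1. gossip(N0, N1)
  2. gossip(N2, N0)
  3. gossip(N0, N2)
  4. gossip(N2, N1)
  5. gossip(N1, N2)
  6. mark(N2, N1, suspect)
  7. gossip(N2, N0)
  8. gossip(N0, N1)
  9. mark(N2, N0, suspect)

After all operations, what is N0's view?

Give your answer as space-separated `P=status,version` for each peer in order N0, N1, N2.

Answer: N0=alive,0 N1=suspect,1 N2=alive,0

Derivation:
Op 1: gossip N0<->N1 -> N0.N0=(alive,v0) N0.N1=(alive,v0) N0.N2=(alive,v0) | N1.N0=(alive,v0) N1.N1=(alive,v0) N1.N2=(alive,v0)
Op 2: gossip N2<->N0 -> N2.N0=(alive,v0) N2.N1=(alive,v0) N2.N2=(alive,v0) | N0.N0=(alive,v0) N0.N1=(alive,v0) N0.N2=(alive,v0)
Op 3: gossip N0<->N2 -> N0.N0=(alive,v0) N0.N1=(alive,v0) N0.N2=(alive,v0) | N2.N0=(alive,v0) N2.N1=(alive,v0) N2.N2=(alive,v0)
Op 4: gossip N2<->N1 -> N2.N0=(alive,v0) N2.N1=(alive,v0) N2.N2=(alive,v0) | N1.N0=(alive,v0) N1.N1=(alive,v0) N1.N2=(alive,v0)
Op 5: gossip N1<->N2 -> N1.N0=(alive,v0) N1.N1=(alive,v0) N1.N2=(alive,v0) | N2.N0=(alive,v0) N2.N1=(alive,v0) N2.N2=(alive,v0)
Op 6: N2 marks N1=suspect -> (suspect,v1)
Op 7: gossip N2<->N0 -> N2.N0=(alive,v0) N2.N1=(suspect,v1) N2.N2=(alive,v0) | N0.N0=(alive,v0) N0.N1=(suspect,v1) N0.N2=(alive,v0)
Op 8: gossip N0<->N1 -> N0.N0=(alive,v0) N0.N1=(suspect,v1) N0.N2=(alive,v0) | N1.N0=(alive,v0) N1.N1=(suspect,v1) N1.N2=(alive,v0)
Op 9: N2 marks N0=suspect -> (suspect,v1)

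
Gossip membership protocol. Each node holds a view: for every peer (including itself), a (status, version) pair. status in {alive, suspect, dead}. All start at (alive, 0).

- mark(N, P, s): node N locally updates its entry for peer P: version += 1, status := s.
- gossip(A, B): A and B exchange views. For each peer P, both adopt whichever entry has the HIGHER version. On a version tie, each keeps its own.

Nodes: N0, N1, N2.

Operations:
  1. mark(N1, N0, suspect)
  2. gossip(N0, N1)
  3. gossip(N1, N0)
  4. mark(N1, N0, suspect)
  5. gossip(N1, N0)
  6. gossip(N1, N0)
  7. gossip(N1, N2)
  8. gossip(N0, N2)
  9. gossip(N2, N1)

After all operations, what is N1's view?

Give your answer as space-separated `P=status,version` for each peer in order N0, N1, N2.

Answer: N0=suspect,2 N1=alive,0 N2=alive,0

Derivation:
Op 1: N1 marks N0=suspect -> (suspect,v1)
Op 2: gossip N0<->N1 -> N0.N0=(suspect,v1) N0.N1=(alive,v0) N0.N2=(alive,v0) | N1.N0=(suspect,v1) N1.N1=(alive,v0) N1.N2=(alive,v0)
Op 3: gossip N1<->N0 -> N1.N0=(suspect,v1) N1.N1=(alive,v0) N1.N2=(alive,v0) | N0.N0=(suspect,v1) N0.N1=(alive,v0) N0.N2=(alive,v0)
Op 4: N1 marks N0=suspect -> (suspect,v2)
Op 5: gossip N1<->N0 -> N1.N0=(suspect,v2) N1.N1=(alive,v0) N1.N2=(alive,v0) | N0.N0=(suspect,v2) N0.N1=(alive,v0) N0.N2=(alive,v0)
Op 6: gossip N1<->N0 -> N1.N0=(suspect,v2) N1.N1=(alive,v0) N1.N2=(alive,v0) | N0.N0=(suspect,v2) N0.N1=(alive,v0) N0.N2=(alive,v0)
Op 7: gossip N1<->N2 -> N1.N0=(suspect,v2) N1.N1=(alive,v0) N1.N2=(alive,v0) | N2.N0=(suspect,v2) N2.N1=(alive,v0) N2.N2=(alive,v0)
Op 8: gossip N0<->N2 -> N0.N0=(suspect,v2) N0.N1=(alive,v0) N0.N2=(alive,v0) | N2.N0=(suspect,v2) N2.N1=(alive,v0) N2.N2=(alive,v0)
Op 9: gossip N2<->N1 -> N2.N0=(suspect,v2) N2.N1=(alive,v0) N2.N2=(alive,v0) | N1.N0=(suspect,v2) N1.N1=(alive,v0) N1.N2=(alive,v0)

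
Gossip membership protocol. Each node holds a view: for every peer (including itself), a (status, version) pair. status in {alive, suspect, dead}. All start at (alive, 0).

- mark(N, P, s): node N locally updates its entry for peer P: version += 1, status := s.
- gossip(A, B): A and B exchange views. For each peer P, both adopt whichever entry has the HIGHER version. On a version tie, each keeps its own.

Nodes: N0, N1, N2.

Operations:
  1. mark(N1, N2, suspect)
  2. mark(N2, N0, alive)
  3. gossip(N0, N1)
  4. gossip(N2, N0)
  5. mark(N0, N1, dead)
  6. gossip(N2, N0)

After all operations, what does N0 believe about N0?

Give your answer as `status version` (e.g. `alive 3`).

Op 1: N1 marks N2=suspect -> (suspect,v1)
Op 2: N2 marks N0=alive -> (alive,v1)
Op 3: gossip N0<->N1 -> N0.N0=(alive,v0) N0.N1=(alive,v0) N0.N2=(suspect,v1) | N1.N0=(alive,v0) N1.N1=(alive,v0) N1.N2=(suspect,v1)
Op 4: gossip N2<->N0 -> N2.N0=(alive,v1) N2.N1=(alive,v0) N2.N2=(suspect,v1) | N0.N0=(alive,v1) N0.N1=(alive,v0) N0.N2=(suspect,v1)
Op 5: N0 marks N1=dead -> (dead,v1)
Op 6: gossip N2<->N0 -> N2.N0=(alive,v1) N2.N1=(dead,v1) N2.N2=(suspect,v1) | N0.N0=(alive,v1) N0.N1=(dead,v1) N0.N2=(suspect,v1)

Answer: alive 1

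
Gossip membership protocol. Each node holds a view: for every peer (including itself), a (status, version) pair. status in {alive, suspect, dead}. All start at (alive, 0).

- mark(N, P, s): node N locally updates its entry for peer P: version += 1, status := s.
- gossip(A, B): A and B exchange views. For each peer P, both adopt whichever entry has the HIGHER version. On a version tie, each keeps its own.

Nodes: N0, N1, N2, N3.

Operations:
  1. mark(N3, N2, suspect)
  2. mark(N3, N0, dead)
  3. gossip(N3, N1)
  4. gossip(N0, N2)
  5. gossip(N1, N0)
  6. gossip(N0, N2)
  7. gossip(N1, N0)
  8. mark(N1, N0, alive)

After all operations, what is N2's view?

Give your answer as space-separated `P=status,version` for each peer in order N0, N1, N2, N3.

Answer: N0=dead,1 N1=alive,0 N2=suspect,1 N3=alive,0

Derivation:
Op 1: N3 marks N2=suspect -> (suspect,v1)
Op 2: N3 marks N0=dead -> (dead,v1)
Op 3: gossip N3<->N1 -> N3.N0=(dead,v1) N3.N1=(alive,v0) N3.N2=(suspect,v1) N3.N3=(alive,v0) | N1.N0=(dead,v1) N1.N1=(alive,v0) N1.N2=(suspect,v1) N1.N3=(alive,v0)
Op 4: gossip N0<->N2 -> N0.N0=(alive,v0) N0.N1=(alive,v0) N0.N2=(alive,v0) N0.N3=(alive,v0) | N2.N0=(alive,v0) N2.N1=(alive,v0) N2.N2=(alive,v0) N2.N3=(alive,v0)
Op 5: gossip N1<->N0 -> N1.N0=(dead,v1) N1.N1=(alive,v0) N1.N2=(suspect,v1) N1.N3=(alive,v0) | N0.N0=(dead,v1) N0.N1=(alive,v0) N0.N2=(suspect,v1) N0.N3=(alive,v0)
Op 6: gossip N0<->N2 -> N0.N0=(dead,v1) N0.N1=(alive,v0) N0.N2=(suspect,v1) N0.N3=(alive,v0) | N2.N0=(dead,v1) N2.N1=(alive,v0) N2.N2=(suspect,v1) N2.N3=(alive,v0)
Op 7: gossip N1<->N0 -> N1.N0=(dead,v1) N1.N1=(alive,v0) N1.N2=(suspect,v1) N1.N3=(alive,v0) | N0.N0=(dead,v1) N0.N1=(alive,v0) N0.N2=(suspect,v1) N0.N3=(alive,v0)
Op 8: N1 marks N0=alive -> (alive,v2)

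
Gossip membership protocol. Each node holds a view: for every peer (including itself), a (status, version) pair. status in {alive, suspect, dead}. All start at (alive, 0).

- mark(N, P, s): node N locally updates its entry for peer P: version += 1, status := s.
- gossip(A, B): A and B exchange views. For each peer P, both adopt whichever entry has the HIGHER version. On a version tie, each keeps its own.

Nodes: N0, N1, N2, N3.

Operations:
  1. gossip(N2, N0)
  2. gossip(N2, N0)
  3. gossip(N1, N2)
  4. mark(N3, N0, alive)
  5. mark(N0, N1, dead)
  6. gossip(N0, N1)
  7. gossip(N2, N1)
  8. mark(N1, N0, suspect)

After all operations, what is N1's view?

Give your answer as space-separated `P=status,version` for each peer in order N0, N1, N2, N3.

Answer: N0=suspect,1 N1=dead,1 N2=alive,0 N3=alive,0

Derivation:
Op 1: gossip N2<->N0 -> N2.N0=(alive,v0) N2.N1=(alive,v0) N2.N2=(alive,v0) N2.N3=(alive,v0) | N0.N0=(alive,v0) N0.N1=(alive,v0) N0.N2=(alive,v0) N0.N3=(alive,v0)
Op 2: gossip N2<->N0 -> N2.N0=(alive,v0) N2.N1=(alive,v0) N2.N2=(alive,v0) N2.N3=(alive,v0) | N0.N0=(alive,v0) N0.N1=(alive,v0) N0.N2=(alive,v0) N0.N3=(alive,v0)
Op 3: gossip N1<->N2 -> N1.N0=(alive,v0) N1.N1=(alive,v0) N1.N2=(alive,v0) N1.N3=(alive,v0) | N2.N0=(alive,v0) N2.N1=(alive,v0) N2.N2=(alive,v0) N2.N3=(alive,v0)
Op 4: N3 marks N0=alive -> (alive,v1)
Op 5: N0 marks N1=dead -> (dead,v1)
Op 6: gossip N0<->N1 -> N0.N0=(alive,v0) N0.N1=(dead,v1) N0.N2=(alive,v0) N0.N3=(alive,v0) | N1.N0=(alive,v0) N1.N1=(dead,v1) N1.N2=(alive,v0) N1.N3=(alive,v0)
Op 7: gossip N2<->N1 -> N2.N0=(alive,v0) N2.N1=(dead,v1) N2.N2=(alive,v0) N2.N3=(alive,v0) | N1.N0=(alive,v0) N1.N1=(dead,v1) N1.N2=(alive,v0) N1.N3=(alive,v0)
Op 8: N1 marks N0=suspect -> (suspect,v1)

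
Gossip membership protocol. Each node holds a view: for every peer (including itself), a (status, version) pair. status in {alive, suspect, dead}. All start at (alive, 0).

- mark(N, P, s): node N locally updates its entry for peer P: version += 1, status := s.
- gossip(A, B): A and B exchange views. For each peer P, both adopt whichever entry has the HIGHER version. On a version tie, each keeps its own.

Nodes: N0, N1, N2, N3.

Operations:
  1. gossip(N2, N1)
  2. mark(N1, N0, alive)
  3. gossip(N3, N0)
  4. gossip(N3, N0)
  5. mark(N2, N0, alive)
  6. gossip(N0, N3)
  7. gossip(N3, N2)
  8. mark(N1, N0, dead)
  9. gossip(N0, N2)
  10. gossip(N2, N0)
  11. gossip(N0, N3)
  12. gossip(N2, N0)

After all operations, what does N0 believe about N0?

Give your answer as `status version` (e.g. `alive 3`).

Op 1: gossip N2<->N1 -> N2.N0=(alive,v0) N2.N1=(alive,v0) N2.N2=(alive,v0) N2.N3=(alive,v0) | N1.N0=(alive,v0) N1.N1=(alive,v0) N1.N2=(alive,v0) N1.N3=(alive,v0)
Op 2: N1 marks N0=alive -> (alive,v1)
Op 3: gossip N3<->N0 -> N3.N0=(alive,v0) N3.N1=(alive,v0) N3.N2=(alive,v0) N3.N3=(alive,v0) | N0.N0=(alive,v0) N0.N1=(alive,v0) N0.N2=(alive,v0) N0.N3=(alive,v0)
Op 4: gossip N3<->N0 -> N3.N0=(alive,v0) N3.N1=(alive,v0) N3.N2=(alive,v0) N3.N3=(alive,v0) | N0.N0=(alive,v0) N0.N1=(alive,v0) N0.N2=(alive,v0) N0.N3=(alive,v0)
Op 5: N2 marks N0=alive -> (alive,v1)
Op 6: gossip N0<->N3 -> N0.N0=(alive,v0) N0.N1=(alive,v0) N0.N2=(alive,v0) N0.N3=(alive,v0) | N3.N0=(alive,v0) N3.N1=(alive,v0) N3.N2=(alive,v0) N3.N3=(alive,v0)
Op 7: gossip N3<->N2 -> N3.N0=(alive,v1) N3.N1=(alive,v0) N3.N2=(alive,v0) N3.N3=(alive,v0) | N2.N0=(alive,v1) N2.N1=(alive,v0) N2.N2=(alive,v0) N2.N3=(alive,v0)
Op 8: N1 marks N0=dead -> (dead,v2)
Op 9: gossip N0<->N2 -> N0.N0=(alive,v1) N0.N1=(alive,v0) N0.N2=(alive,v0) N0.N3=(alive,v0) | N2.N0=(alive,v1) N2.N1=(alive,v0) N2.N2=(alive,v0) N2.N3=(alive,v0)
Op 10: gossip N2<->N0 -> N2.N0=(alive,v1) N2.N1=(alive,v0) N2.N2=(alive,v0) N2.N3=(alive,v0) | N0.N0=(alive,v1) N0.N1=(alive,v0) N0.N2=(alive,v0) N0.N3=(alive,v0)
Op 11: gossip N0<->N3 -> N0.N0=(alive,v1) N0.N1=(alive,v0) N0.N2=(alive,v0) N0.N3=(alive,v0) | N3.N0=(alive,v1) N3.N1=(alive,v0) N3.N2=(alive,v0) N3.N3=(alive,v0)
Op 12: gossip N2<->N0 -> N2.N0=(alive,v1) N2.N1=(alive,v0) N2.N2=(alive,v0) N2.N3=(alive,v0) | N0.N0=(alive,v1) N0.N1=(alive,v0) N0.N2=(alive,v0) N0.N3=(alive,v0)

Answer: alive 1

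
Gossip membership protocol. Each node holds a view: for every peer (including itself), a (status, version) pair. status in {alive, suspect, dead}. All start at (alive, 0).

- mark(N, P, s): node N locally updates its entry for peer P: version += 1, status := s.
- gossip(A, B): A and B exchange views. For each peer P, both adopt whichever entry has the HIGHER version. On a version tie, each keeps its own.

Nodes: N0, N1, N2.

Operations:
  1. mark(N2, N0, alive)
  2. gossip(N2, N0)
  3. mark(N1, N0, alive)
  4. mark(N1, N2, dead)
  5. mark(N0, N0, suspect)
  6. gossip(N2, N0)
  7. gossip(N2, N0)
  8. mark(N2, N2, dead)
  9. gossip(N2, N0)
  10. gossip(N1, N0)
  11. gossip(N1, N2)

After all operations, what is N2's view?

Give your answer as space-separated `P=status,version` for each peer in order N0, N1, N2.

Op 1: N2 marks N0=alive -> (alive,v1)
Op 2: gossip N2<->N0 -> N2.N0=(alive,v1) N2.N1=(alive,v0) N2.N2=(alive,v0) | N0.N0=(alive,v1) N0.N1=(alive,v0) N0.N2=(alive,v0)
Op 3: N1 marks N0=alive -> (alive,v1)
Op 4: N1 marks N2=dead -> (dead,v1)
Op 5: N0 marks N0=suspect -> (suspect,v2)
Op 6: gossip N2<->N0 -> N2.N0=(suspect,v2) N2.N1=(alive,v0) N2.N2=(alive,v0) | N0.N0=(suspect,v2) N0.N1=(alive,v0) N0.N2=(alive,v0)
Op 7: gossip N2<->N0 -> N2.N0=(suspect,v2) N2.N1=(alive,v0) N2.N2=(alive,v0) | N0.N0=(suspect,v2) N0.N1=(alive,v0) N0.N2=(alive,v0)
Op 8: N2 marks N2=dead -> (dead,v1)
Op 9: gossip N2<->N0 -> N2.N0=(suspect,v2) N2.N1=(alive,v0) N2.N2=(dead,v1) | N0.N0=(suspect,v2) N0.N1=(alive,v0) N0.N2=(dead,v1)
Op 10: gossip N1<->N0 -> N1.N0=(suspect,v2) N1.N1=(alive,v0) N1.N2=(dead,v1) | N0.N0=(suspect,v2) N0.N1=(alive,v0) N0.N2=(dead,v1)
Op 11: gossip N1<->N2 -> N1.N0=(suspect,v2) N1.N1=(alive,v0) N1.N2=(dead,v1) | N2.N0=(suspect,v2) N2.N1=(alive,v0) N2.N2=(dead,v1)

Answer: N0=suspect,2 N1=alive,0 N2=dead,1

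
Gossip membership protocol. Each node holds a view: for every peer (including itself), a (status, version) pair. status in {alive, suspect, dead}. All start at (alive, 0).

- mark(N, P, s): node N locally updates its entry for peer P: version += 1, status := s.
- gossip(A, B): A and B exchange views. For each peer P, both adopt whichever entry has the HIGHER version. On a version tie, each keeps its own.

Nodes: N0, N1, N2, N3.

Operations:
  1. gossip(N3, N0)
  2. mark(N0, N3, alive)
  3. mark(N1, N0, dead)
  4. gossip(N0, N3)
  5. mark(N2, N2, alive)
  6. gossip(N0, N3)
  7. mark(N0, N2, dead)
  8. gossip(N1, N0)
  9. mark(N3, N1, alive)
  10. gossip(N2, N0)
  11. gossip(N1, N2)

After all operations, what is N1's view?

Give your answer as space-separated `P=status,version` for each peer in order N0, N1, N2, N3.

Answer: N0=dead,1 N1=alive,0 N2=dead,1 N3=alive,1

Derivation:
Op 1: gossip N3<->N0 -> N3.N0=(alive,v0) N3.N1=(alive,v0) N3.N2=(alive,v0) N3.N3=(alive,v0) | N0.N0=(alive,v0) N0.N1=(alive,v0) N0.N2=(alive,v0) N0.N3=(alive,v0)
Op 2: N0 marks N3=alive -> (alive,v1)
Op 3: N1 marks N0=dead -> (dead,v1)
Op 4: gossip N0<->N3 -> N0.N0=(alive,v0) N0.N1=(alive,v0) N0.N2=(alive,v0) N0.N3=(alive,v1) | N3.N0=(alive,v0) N3.N1=(alive,v0) N3.N2=(alive,v0) N3.N3=(alive,v1)
Op 5: N2 marks N2=alive -> (alive,v1)
Op 6: gossip N0<->N3 -> N0.N0=(alive,v0) N0.N1=(alive,v0) N0.N2=(alive,v0) N0.N3=(alive,v1) | N3.N0=(alive,v0) N3.N1=(alive,v0) N3.N2=(alive,v0) N3.N3=(alive,v1)
Op 7: N0 marks N2=dead -> (dead,v1)
Op 8: gossip N1<->N0 -> N1.N0=(dead,v1) N1.N1=(alive,v0) N1.N2=(dead,v1) N1.N3=(alive,v1) | N0.N0=(dead,v1) N0.N1=(alive,v0) N0.N2=(dead,v1) N0.N3=(alive,v1)
Op 9: N3 marks N1=alive -> (alive,v1)
Op 10: gossip N2<->N0 -> N2.N0=(dead,v1) N2.N1=(alive,v0) N2.N2=(alive,v1) N2.N3=(alive,v1) | N0.N0=(dead,v1) N0.N1=(alive,v0) N0.N2=(dead,v1) N0.N3=(alive,v1)
Op 11: gossip N1<->N2 -> N1.N0=(dead,v1) N1.N1=(alive,v0) N1.N2=(dead,v1) N1.N3=(alive,v1) | N2.N0=(dead,v1) N2.N1=(alive,v0) N2.N2=(alive,v1) N2.N3=(alive,v1)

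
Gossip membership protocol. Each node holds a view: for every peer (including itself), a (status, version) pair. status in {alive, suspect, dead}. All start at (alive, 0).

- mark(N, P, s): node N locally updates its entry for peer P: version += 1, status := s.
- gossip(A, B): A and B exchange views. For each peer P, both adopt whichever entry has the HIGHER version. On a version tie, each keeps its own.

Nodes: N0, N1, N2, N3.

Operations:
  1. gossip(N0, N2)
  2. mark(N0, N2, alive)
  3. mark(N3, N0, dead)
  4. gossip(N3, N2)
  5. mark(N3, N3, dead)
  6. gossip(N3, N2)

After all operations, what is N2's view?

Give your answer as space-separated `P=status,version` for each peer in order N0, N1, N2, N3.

Op 1: gossip N0<->N2 -> N0.N0=(alive,v0) N0.N1=(alive,v0) N0.N2=(alive,v0) N0.N3=(alive,v0) | N2.N0=(alive,v0) N2.N1=(alive,v0) N2.N2=(alive,v0) N2.N3=(alive,v0)
Op 2: N0 marks N2=alive -> (alive,v1)
Op 3: N3 marks N0=dead -> (dead,v1)
Op 4: gossip N3<->N2 -> N3.N0=(dead,v1) N3.N1=(alive,v0) N3.N2=(alive,v0) N3.N3=(alive,v0) | N2.N0=(dead,v1) N2.N1=(alive,v0) N2.N2=(alive,v0) N2.N3=(alive,v0)
Op 5: N3 marks N3=dead -> (dead,v1)
Op 6: gossip N3<->N2 -> N3.N0=(dead,v1) N3.N1=(alive,v0) N3.N2=(alive,v0) N3.N3=(dead,v1) | N2.N0=(dead,v1) N2.N1=(alive,v0) N2.N2=(alive,v0) N2.N3=(dead,v1)

Answer: N0=dead,1 N1=alive,0 N2=alive,0 N3=dead,1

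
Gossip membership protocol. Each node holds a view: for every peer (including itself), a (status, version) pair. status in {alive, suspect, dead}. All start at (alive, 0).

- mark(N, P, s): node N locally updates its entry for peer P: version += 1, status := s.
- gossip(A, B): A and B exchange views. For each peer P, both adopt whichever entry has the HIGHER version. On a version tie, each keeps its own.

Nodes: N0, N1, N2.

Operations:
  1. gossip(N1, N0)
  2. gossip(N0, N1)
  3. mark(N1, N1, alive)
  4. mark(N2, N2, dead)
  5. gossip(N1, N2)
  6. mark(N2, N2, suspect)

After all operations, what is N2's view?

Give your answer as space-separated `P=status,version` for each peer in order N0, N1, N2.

Op 1: gossip N1<->N0 -> N1.N0=(alive,v0) N1.N1=(alive,v0) N1.N2=(alive,v0) | N0.N0=(alive,v0) N0.N1=(alive,v0) N0.N2=(alive,v0)
Op 2: gossip N0<->N1 -> N0.N0=(alive,v0) N0.N1=(alive,v0) N0.N2=(alive,v0) | N1.N0=(alive,v0) N1.N1=(alive,v0) N1.N2=(alive,v0)
Op 3: N1 marks N1=alive -> (alive,v1)
Op 4: N2 marks N2=dead -> (dead,v1)
Op 5: gossip N1<->N2 -> N1.N0=(alive,v0) N1.N1=(alive,v1) N1.N2=(dead,v1) | N2.N0=(alive,v0) N2.N1=(alive,v1) N2.N2=(dead,v1)
Op 6: N2 marks N2=suspect -> (suspect,v2)

Answer: N0=alive,0 N1=alive,1 N2=suspect,2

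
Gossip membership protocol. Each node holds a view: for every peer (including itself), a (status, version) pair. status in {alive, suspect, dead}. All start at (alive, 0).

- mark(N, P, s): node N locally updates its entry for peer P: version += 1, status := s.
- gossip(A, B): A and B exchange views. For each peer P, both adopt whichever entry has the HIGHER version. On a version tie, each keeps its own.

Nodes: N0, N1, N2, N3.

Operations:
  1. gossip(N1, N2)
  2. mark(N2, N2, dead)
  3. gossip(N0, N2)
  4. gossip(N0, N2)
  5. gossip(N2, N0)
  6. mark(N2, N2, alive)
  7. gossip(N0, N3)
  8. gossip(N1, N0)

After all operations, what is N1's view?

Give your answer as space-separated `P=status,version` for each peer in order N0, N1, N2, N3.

Op 1: gossip N1<->N2 -> N1.N0=(alive,v0) N1.N1=(alive,v0) N1.N2=(alive,v0) N1.N3=(alive,v0) | N2.N0=(alive,v0) N2.N1=(alive,v0) N2.N2=(alive,v0) N2.N3=(alive,v0)
Op 2: N2 marks N2=dead -> (dead,v1)
Op 3: gossip N0<->N2 -> N0.N0=(alive,v0) N0.N1=(alive,v0) N0.N2=(dead,v1) N0.N3=(alive,v0) | N2.N0=(alive,v0) N2.N1=(alive,v0) N2.N2=(dead,v1) N2.N3=(alive,v0)
Op 4: gossip N0<->N2 -> N0.N0=(alive,v0) N0.N1=(alive,v0) N0.N2=(dead,v1) N0.N3=(alive,v0) | N2.N0=(alive,v0) N2.N1=(alive,v0) N2.N2=(dead,v1) N2.N3=(alive,v0)
Op 5: gossip N2<->N0 -> N2.N0=(alive,v0) N2.N1=(alive,v0) N2.N2=(dead,v1) N2.N3=(alive,v0) | N0.N0=(alive,v0) N0.N1=(alive,v0) N0.N2=(dead,v1) N0.N3=(alive,v0)
Op 6: N2 marks N2=alive -> (alive,v2)
Op 7: gossip N0<->N3 -> N0.N0=(alive,v0) N0.N1=(alive,v0) N0.N2=(dead,v1) N0.N3=(alive,v0) | N3.N0=(alive,v0) N3.N1=(alive,v0) N3.N2=(dead,v1) N3.N3=(alive,v0)
Op 8: gossip N1<->N0 -> N1.N0=(alive,v0) N1.N1=(alive,v0) N1.N2=(dead,v1) N1.N3=(alive,v0) | N0.N0=(alive,v0) N0.N1=(alive,v0) N0.N2=(dead,v1) N0.N3=(alive,v0)

Answer: N0=alive,0 N1=alive,0 N2=dead,1 N3=alive,0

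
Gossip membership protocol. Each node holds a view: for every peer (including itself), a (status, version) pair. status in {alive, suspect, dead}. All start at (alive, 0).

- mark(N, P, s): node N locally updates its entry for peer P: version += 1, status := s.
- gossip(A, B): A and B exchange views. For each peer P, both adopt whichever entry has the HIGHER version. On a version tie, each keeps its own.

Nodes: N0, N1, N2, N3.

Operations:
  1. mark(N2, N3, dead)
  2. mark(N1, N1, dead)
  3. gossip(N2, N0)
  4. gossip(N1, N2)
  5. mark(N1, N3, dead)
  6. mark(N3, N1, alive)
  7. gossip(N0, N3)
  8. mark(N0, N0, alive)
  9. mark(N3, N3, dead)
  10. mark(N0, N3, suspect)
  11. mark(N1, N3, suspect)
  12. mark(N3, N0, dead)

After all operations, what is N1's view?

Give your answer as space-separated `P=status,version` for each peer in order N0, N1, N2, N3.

Answer: N0=alive,0 N1=dead,1 N2=alive,0 N3=suspect,3

Derivation:
Op 1: N2 marks N3=dead -> (dead,v1)
Op 2: N1 marks N1=dead -> (dead,v1)
Op 3: gossip N2<->N0 -> N2.N0=(alive,v0) N2.N1=(alive,v0) N2.N2=(alive,v0) N2.N3=(dead,v1) | N0.N0=(alive,v0) N0.N1=(alive,v0) N0.N2=(alive,v0) N0.N3=(dead,v1)
Op 4: gossip N1<->N2 -> N1.N0=(alive,v0) N1.N1=(dead,v1) N1.N2=(alive,v0) N1.N3=(dead,v1) | N2.N0=(alive,v0) N2.N1=(dead,v1) N2.N2=(alive,v0) N2.N3=(dead,v1)
Op 5: N1 marks N3=dead -> (dead,v2)
Op 6: N3 marks N1=alive -> (alive,v1)
Op 7: gossip N0<->N3 -> N0.N0=(alive,v0) N0.N1=(alive,v1) N0.N2=(alive,v0) N0.N3=(dead,v1) | N3.N0=(alive,v0) N3.N1=(alive,v1) N3.N2=(alive,v0) N3.N3=(dead,v1)
Op 8: N0 marks N0=alive -> (alive,v1)
Op 9: N3 marks N3=dead -> (dead,v2)
Op 10: N0 marks N3=suspect -> (suspect,v2)
Op 11: N1 marks N3=suspect -> (suspect,v3)
Op 12: N3 marks N0=dead -> (dead,v1)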